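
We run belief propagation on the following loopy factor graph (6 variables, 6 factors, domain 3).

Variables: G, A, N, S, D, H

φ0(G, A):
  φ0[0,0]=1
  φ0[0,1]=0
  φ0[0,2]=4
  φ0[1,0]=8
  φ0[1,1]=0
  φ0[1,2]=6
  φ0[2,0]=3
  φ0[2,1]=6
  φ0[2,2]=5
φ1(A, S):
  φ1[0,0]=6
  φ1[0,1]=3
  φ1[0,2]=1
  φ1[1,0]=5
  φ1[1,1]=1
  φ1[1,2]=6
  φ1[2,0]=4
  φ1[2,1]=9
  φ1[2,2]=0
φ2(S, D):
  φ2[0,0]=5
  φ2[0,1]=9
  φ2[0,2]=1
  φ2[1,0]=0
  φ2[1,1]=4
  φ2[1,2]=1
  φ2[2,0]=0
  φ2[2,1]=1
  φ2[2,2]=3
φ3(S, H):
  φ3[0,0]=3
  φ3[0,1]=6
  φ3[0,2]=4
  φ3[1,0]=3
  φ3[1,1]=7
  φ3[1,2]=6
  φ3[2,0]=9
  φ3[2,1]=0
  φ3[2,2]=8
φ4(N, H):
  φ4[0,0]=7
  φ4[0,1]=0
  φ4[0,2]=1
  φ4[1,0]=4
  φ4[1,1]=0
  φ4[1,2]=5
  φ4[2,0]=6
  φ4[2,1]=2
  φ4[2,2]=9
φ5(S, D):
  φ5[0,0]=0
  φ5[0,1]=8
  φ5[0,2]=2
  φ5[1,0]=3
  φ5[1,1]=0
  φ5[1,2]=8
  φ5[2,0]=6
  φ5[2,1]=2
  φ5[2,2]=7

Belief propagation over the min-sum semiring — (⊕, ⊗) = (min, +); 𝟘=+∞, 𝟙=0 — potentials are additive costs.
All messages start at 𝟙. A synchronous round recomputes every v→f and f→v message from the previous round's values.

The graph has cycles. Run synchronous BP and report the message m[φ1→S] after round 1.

init: all messages = 𝟙 over 3 values
r1 m[φ0→G] = [0, 0, 3]
r1 m[φ0→A] = [1, 0, 4]
r1 m[φ1→A] = [1, 1, 0]
r1 m[φ1→S] = [4, 1, 0]
r1 m[φ2→S] = [1, 0, 0]
r1 m[φ2→D] = [0, 1, 1]
r1 m[φ3→S] = [3, 3, 0]
r1 m[φ3→H] = [3, 0, 4]
r1 m[φ4→N] = [0, 0, 2]
r1 m[φ4→H] = [4, 0, 1]
r1 m[φ5→S] = [0, 0, 2]
r1 m[φ5→D] = [0, 0, 2]
r1 m[G→φ0] = [0, 0, 0]
r1 m[A→φ0] = [0, 0, 0]
r1 m[A→φ1] = [0, 0, 0]
r1 m[N→φ4] = [0, 0, 0]
r1 m[S→φ1] = [0, 0, 0]
r1 m[S→φ2] = [0, 0, 0]
r1 m[S→φ3] = [0, 0, 0]
r1 m[S→φ5] = [0, 0, 0]
r1 m[D→φ2] = [0, 0, 0]
r1 m[D→φ5] = [0, 0, 0]
r1 m[H→φ3] = [0, 0, 0]
r1 m[H→φ4] = [0, 0, 0]

message @ round 1 = [4, 1, 0]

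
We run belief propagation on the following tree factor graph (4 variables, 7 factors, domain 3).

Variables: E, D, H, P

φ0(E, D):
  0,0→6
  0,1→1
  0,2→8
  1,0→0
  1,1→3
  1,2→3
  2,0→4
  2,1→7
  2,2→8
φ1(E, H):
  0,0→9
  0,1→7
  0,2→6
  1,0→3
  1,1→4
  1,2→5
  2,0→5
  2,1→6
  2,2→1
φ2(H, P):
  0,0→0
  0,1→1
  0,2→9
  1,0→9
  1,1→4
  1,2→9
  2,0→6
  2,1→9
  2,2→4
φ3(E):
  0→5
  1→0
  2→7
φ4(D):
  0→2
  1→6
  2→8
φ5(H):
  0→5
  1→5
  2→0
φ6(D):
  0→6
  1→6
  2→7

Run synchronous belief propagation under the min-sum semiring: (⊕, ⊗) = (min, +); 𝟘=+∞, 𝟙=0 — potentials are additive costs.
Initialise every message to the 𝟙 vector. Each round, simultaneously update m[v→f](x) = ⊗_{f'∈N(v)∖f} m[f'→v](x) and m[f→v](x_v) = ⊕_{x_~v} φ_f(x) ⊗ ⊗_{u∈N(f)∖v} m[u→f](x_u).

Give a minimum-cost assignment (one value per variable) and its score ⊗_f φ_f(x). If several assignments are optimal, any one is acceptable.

assignment: (E=1, D=0, H=0, P=0); score = 16

init: all messages = 𝟙 over 3 values
r1 m[φ0→E] = [1, 0, 4]
r1 m[φ0→D] = [0, 1, 3]
r1 m[φ1→E] = [6, 3, 1]
r1 m[φ1→H] = [3, 4, 1]
r1 m[φ2→H] = [0, 4, 4]
r1 m[φ2→P] = [0, 1, 4]
r1 m[φ3→E] = [5, 0, 7]
r1 m[φ4→D] = [2, 6, 8]
r1 m[φ5→H] = [5, 5, 0]
r1 m[φ6→D] = [6, 6, 7]
r1 m[E→φ0] = [0, 0, 0]
r1 m[E→φ1] = [0, 0, 0]
r1 m[E→φ3] = [0, 0, 0]
r1 m[D→φ0] = [0, 0, 0]
r1 m[D→φ4] = [0, 0, 0]
r1 m[D→φ6] = [0, 0, 0]
r1 m[H→φ1] = [0, 0, 0]
r1 m[H→φ2] = [0, 0, 0]
r1 m[H→φ5] = [0, 0, 0]
r1 m[P→φ2] = [0, 0, 0]
r2 m[φ0→E] = [1, 0, 4]
r2 m[φ0→D] = [0, 1, 3]
r2 m[φ1→E] = [6, 3, 1]
r2 m[φ1→H] = [3, 4, 1]
r2 m[φ2→H] = [0, 4, 4]
r2 m[φ2→P] = [0, 1, 4]
r2 m[φ3→E] = [5, 0, 7]
r2 m[φ4→D] = [2, 6, 8]
r2 m[φ5→H] = [5, 5, 0]
r2 m[φ6→D] = [6, 6, 7]
r2 m[E→φ0] = [11, 3, 8]
r2 m[E→φ1] = [6, 0, 11]
r2 m[E→φ3] = [7, 3, 5]
r2 m[D→φ0] = [8, 12, 15]
r2 m[D→φ4] = [6, 7, 10]
r2 m[D→φ6] = [2, 7, 11]
r2 m[H→φ1] = [5, 9, 4]
r2 m[H→φ2] = [8, 9, 1]
r2 m[H→φ5] = [3, 8, 5]
r2 m[P→φ2] = [0, 0, 0]
r3 m[φ0→E] = [13, 8, 12]
r3 m[φ0→D] = [3, 6, 6]
r3 m[φ1→E] = [10, 8, 5]
r3 m[φ1→H] = [3, 4, 5]
r3 m[φ2→H] = [0, 4, 4]
r3 m[φ2→P] = [7, 9, 5]
r3 m[φ3→E] = [5, 0, 7]
r3 m[φ4→D] = [2, 6, 8]
r3 m[φ5→H] = [5, 5, 0]
r3 m[φ6→D] = [6, 6, 7]
r3 m[E→φ0] = [11, 3, 8]
r3 m[E→φ1] = [6, 0, 11]
r3 m[E→φ3] = [7, 3, 5]
r3 m[D→φ0] = [8, 12, 15]
r3 m[D→φ4] = [6, 7, 10]
r3 m[D→φ6] = [2, 7, 11]
r3 m[H→φ1] = [5, 9, 4]
r3 m[H→φ2] = [8, 9, 1]
r3 m[H→φ5] = [3, 8, 5]
r3 m[P→φ2] = [0, 0, 0]
r4 m[φ0→E] = [13, 8, 12]
r4 m[φ0→D] = [3, 6, 6]
r4 m[φ1→E] = [10, 8, 5]
r4 m[φ1→H] = [3, 4, 5]
r4 m[φ2→H] = [0, 4, 4]
r4 m[φ2→P] = [7, 9, 5]
r4 m[φ3→E] = [5, 0, 7]
r4 m[φ4→D] = [2, 6, 8]
r4 m[φ5→H] = [5, 5, 0]
r4 m[φ6→D] = [6, 6, 7]
r4 m[E→φ0] = [15, 8, 12]
r4 m[E→φ1] = [18, 8, 19]
r4 m[E→φ3] = [23, 16, 17]
r4 m[D→φ0] = [8, 12, 15]
r4 m[D→φ4] = [9, 12, 13]
r4 m[D→φ6] = [5, 12, 14]
r4 m[H→φ1] = [5, 9, 4]
r4 m[H→φ2] = [8, 9, 5]
r4 m[H→φ5] = [3, 8, 9]
r4 m[P→φ2] = [0, 0, 0]
r5 m[φ0→E] = [13, 8, 12]
r5 m[φ0→D] = [8, 11, 11]
r5 m[φ1→E] = [10, 8, 5]
r5 m[φ1→H] = [11, 12, 13]
r5 m[φ2→H] = [0, 4, 4]
r5 m[φ2→P] = [8, 9, 9]
r5 m[φ3→E] = [5, 0, 7]
r5 m[φ4→D] = [2, 6, 8]
r5 m[φ5→H] = [5, 5, 0]
r5 m[φ6→D] = [6, 6, 7]
r5 m[E→φ0] = [15, 8, 12]
r5 m[E→φ1] = [18, 8, 19]
r5 m[E→φ3] = [23, 16, 17]
r5 m[D→φ0] = [8, 12, 15]
r5 m[D→φ4] = [9, 12, 13]
r5 m[D→φ6] = [5, 12, 14]
r5 m[H→φ1] = [5, 9, 4]
r5 m[H→φ2] = [8, 9, 5]
r5 m[H→φ5] = [3, 8, 9]
r5 m[P→φ2] = [0, 0, 0]
r6 m[φ0→E] = [13, 8, 12]
r6 m[φ0→D] = [8, 11, 11]
r6 m[φ1→E] = [10, 8, 5]
r6 m[φ1→H] = [11, 12, 13]
r6 m[φ2→H] = [0, 4, 4]
r6 m[φ2→P] = [8, 9, 9]
r6 m[φ3→E] = [5, 0, 7]
r6 m[φ4→D] = [2, 6, 8]
r6 m[φ5→H] = [5, 5, 0]
r6 m[φ6→D] = [6, 6, 7]
r6 m[E→φ0] = [15, 8, 12]
r6 m[E→φ1] = [18, 8, 19]
r6 m[E→φ3] = [23, 16, 17]
r6 m[D→φ0] = [8, 12, 15]
r6 m[D→φ4] = [14, 17, 18]
r6 m[D→φ6] = [10, 17, 19]
r6 m[H→φ1] = [5, 9, 4]
r6 m[H→φ2] = [16, 17, 13]
r6 m[H→φ5] = [11, 16, 17]
r6 m[P→φ2] = [0, 0, 0]
r7 m[φ0→E] = [13, 8, 12]
r7 m[φ0→D] = [8, 11, 11]
r7 m[φ1→E] = [10, 8, 5]
r7 m[φ1→H] = [11, 12, 13]
r7 m[φ2→H] = [0, 4, 4]
r7 m[φ2→P] = [16, 17, 17]
r7 m[φ3→E] = [5, 0, 7]
r7 m[φ4→D] = [2, 6, 8]
r7 m[φ5→H] = [5, 5, 0]
r7 m[φ6→D] = [6, 6, 7]
r7 m[E→φ0] = [15, 8, 12]
r7 m[E→φ1] = [18, 8, 19]
r7 m[E→φ3] = [23, 16, 17]
r7 m[D→φ0] = [8, 12, 15]
r7 m[D→φ4] = [14, 17, 18]
r7 m[D→φ6] = [10, 17, 19]
r7 m[H→φ1] = [5, 9, 4]
r7 m[H→φ2] = [16, 17, 13]
r7 m[H→φ5] = [11, 16, 17]
r7 m[P→φ2] = [0, 0, 0]
r8 m[φ0→E] = [13, 8, 12]
r8 m[φ0→D] = [8, 11, 11]
r8 m[φ1→E] = [10, 8, 5]
r8 m[φ1→H] = [11, 12, 13]
r8 m[φ2→H] = [0, 4, 4]
r8 m[φ2→P] = [16, 17, 17]
r8 m[φ3→E] = [5, 0, 7]
r8 m[φ4→D] = [2, 6, 8]
r8 m[φ5→H] = [5, 5, 0]
r8 m[φ6→D] = [6, 6, 7]
r8 m[E→φ0] = [15, 8, 12]
r8 m[E→φ1] = [18, 8, 19]
r8 m[E→φ3] = [23, 16, 17]
r8 m[D→φ0] = [8, 12, 15]
r8 m[D→φ4] = [14, 17, 18]
r8 m[D→φ6] = [10, 17, 19]
r8 m[H→φ1] = [5, 9, 4]
r8 m[H→φ2] = [16, 17, 13]
r8 m[H→φ5] = [11, 16, 17]
r8 m[P→φ2] = [0, 0, 0]
fixed point reached at round 8
traceback from E: (E=1, D=0, H=0, P=0), score=16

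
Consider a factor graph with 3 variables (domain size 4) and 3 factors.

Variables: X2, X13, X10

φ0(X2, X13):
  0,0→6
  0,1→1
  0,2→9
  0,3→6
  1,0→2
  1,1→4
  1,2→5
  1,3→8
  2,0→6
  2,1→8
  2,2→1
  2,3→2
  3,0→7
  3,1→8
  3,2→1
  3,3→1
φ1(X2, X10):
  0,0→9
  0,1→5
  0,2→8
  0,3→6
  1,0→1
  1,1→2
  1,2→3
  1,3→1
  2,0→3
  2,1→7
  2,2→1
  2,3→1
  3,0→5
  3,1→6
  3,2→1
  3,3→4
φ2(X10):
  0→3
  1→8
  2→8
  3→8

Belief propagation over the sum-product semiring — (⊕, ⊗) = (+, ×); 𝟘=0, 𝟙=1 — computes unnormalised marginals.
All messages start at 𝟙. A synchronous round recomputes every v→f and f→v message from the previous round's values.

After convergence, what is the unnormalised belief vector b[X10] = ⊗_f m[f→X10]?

b[X10] = [1059, 2952, 2136, 1888]

init: all messages = 𝟙 over 4 values
r1 m[φ0→X2] = [22, 19, 17, 17]
r1 m[φ0→X13] = [21, 21, 16, 17]
r1 m[φ1→X2] = [28, 7, 12, 16]
r1 m[φ1→X10] = [18, 20, 13, 12]
r1 m[φ2→X10] = [3, 8, 8, 8]
r1 m[X2→φ0] = [1, 1, 1, 1]
r1 m[X2→φ1] = [1, 1, 1, 1]
r1 m[X13→φ0] = [1, 1, 1, 1]
r1 m[X10→φ1] = [1, 1, 1, 1]
r1 m[X10→φ2] = [1, 1, 1, 1]
r2 m[φ0→X2] = [22, 19, 17, 17]
r2 m[φ0→X13] = [21, 21, 16, 17]
r2 m[φ1→X2] = [28, 7, 12, 16]
r2 m[φ1→X10] = [18, 20, 13, 12]
r2 m[φ2→X10] = [3, 8, 8, 8]
r2 m[X2→φ0] = [28, 7, 12, 16]
r2 m[X2→φ1] = [22, 19, 17, 17]
r2 m[X13→φ0] = [1, 1, 1, 1]
r2 m[X10→φ1] = [3, 8, 8, 8]
r2 m[X10→φ2] = [18, 20, 13, 12]
r3 m[φ0→X2] = [22, 19, 17, 17]
r3 m[φ0→X13] = [366, 280, 315, 264]
r3 m[φ1→X2] = [179, 51, 81, 103]
r3 m[φ1→X10] = [353, 369, 267, 236]
r3 m[φ2→X10] = [3, 8, 8, 8]
r3 m[X2→φ0] = [28, 7, 12, 16]
r3 m[X2→φ1] = [22, 19, 17, 17]
r3 m[X13→φ0] = [1, 1, 1, 1]
r3 m[X10→φ1] = [3, 8, 8, 8]
r3 m[X10→φ2] = [18, 20, 13, 12]
r4 m[φ0→X2] = [22, 19, 17, 17]
r4 m[φ0→X13] = [366, 280, 315, 264]
r4 m[φ1→X2] = [179, 51, 81, 103]
r4 m[φ1→X10] = [353, 369, 267, 236]
r4 m[φ2→X10] = [3, 8, 8, 8]
r4 m[X2→φ0] = [179, 51, 81, 103]
r4 m[X2→φ1] = [22, 19, 17, 17]
r4 m[X13→φ0] = [1, 1, 1, 1]
r4 m[X10→φ1] = [3, 8, 8, 8]
r4 m[X10→φ2] = [353, 369, 267, 236]
r5 m[φ0→X2] = [22, 19, 17, 17]
r5 m[φ0→X13] = [2383, 1855, 2050, 1747]
r5 m[φ1→X2] = [179, 51, 81, 103]
r5 m[φ1→X10] = [353, 369, 267, 236]
r5 m[φ2→X10] = [3, 8, 8, 8]
r5 m[X2→φ0] = [179, 51, 81, 103]
r5 m[X2→φ1] = [22, 19, 17, 17]
r5 m[X13→φ0] = [1, 1, 1, 1]
r5 m[X10→φ1] = [3, 8, 8, 8]
r5 m[X10→φ2] = [353, 369, 267, 236]
r6 m[φ0→X2] = [22, 19, 17, 17]
r6 m[φ0→X13] = [2383, 1855, 2050, 1747]
r6 m[φ1→X2] = [179, 51, 81, 103]
r6 m[φ1→X10] = [353, 369, 267, 236]
r6 m[φ2→X10] = [3, 8, 8, 8]
r6 m[X2→φ0] = [179, 51, 81, 103]
r6 m[X2→φ1] = [22, 19, 17, 17]
r6 m[X13→φ0] = [1, 1, 1, 1]
r6 m[X10→φ1] = [3, 8, 8, 8]
r6 m[X10→φ2] = [353, 369, 267, 236]
fixed point reached at round 6
b[X10] = ⊗ incoming = [1059, 2952, 2136, 1888]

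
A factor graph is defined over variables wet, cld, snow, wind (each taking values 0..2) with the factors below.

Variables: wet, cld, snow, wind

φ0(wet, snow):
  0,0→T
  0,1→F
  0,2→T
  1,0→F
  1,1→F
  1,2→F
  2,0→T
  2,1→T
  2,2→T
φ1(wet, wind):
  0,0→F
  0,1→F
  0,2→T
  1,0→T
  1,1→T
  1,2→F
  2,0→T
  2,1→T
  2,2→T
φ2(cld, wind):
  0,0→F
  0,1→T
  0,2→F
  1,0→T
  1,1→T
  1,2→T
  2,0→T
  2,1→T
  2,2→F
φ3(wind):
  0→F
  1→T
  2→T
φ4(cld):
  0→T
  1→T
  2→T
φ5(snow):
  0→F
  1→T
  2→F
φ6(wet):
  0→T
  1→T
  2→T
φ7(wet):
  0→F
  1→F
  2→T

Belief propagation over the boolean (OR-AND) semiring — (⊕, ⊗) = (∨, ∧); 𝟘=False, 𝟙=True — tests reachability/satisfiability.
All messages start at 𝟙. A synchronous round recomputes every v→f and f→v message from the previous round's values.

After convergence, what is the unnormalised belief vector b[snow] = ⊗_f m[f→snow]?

init: all messages = 𝟙 over 3 values
r1 m[φ0→wet] = [T, F, T]
r1 m[φ0→snow] = [T, T, T]
r1 m[φ1→wet] = [T, T, T]
r1 m[φ1→wind] = [T, T, T]
r1 m[φ2→cld] = [T, T, T]
r1 m[φ2→wind] = [T, T, T]
r1 m[φ3→wind] = [F, T, T]
r1 m[φ4→cld] = [T, T, T]
r1 m[φ5→snow] = [F, T, F]
r1 m[φ6→wet] = [T, T, T]
r1 m[φ7→wet] = [F, F, T]
r1 m[wet→φ0] = [T, T, T]
r1 m[wet→φ1] = [T, T, T]
r1 m[wet→φ6] = [T, T, T]
r1 m[wet→φ7] = [T, T, T]
r1 m[cld→φ2] = [T, T, T]
r1 m[cld→φ4] = [T, T, T]
r1 m[snow→φ0] = [T, T, T]
r1 m[snow→φ5] = [T, T, T]
r1 m[wind→φ1] = [T, T, T]
r1 m[wind→φ2] = [T, T, T]
r1 m[wind→φ3] = [T, T, T]
r2 m[φ0→wet] = [T, F, T]
r2 m[φ0→snow] = [T, T, T]
r2 m[φ1→wet] = [T, T, T]
r2 m[φ1→wind] = [T, T, T]
r2 m[φ2→cld] = [T, T, T]
r2 m[φ2→wind] = [T, T, T]
r2 m[φ3→wind] = [F, T, T]
r2 m[φ4→cld] = [T, T, T]
r2 m[φ5→snow] = [F, T, F]
r2 m[φ6→wet] = [T, T, T]
r2 m[φ7→wet] = [F, F, T]
r2 m[wet→φ0] = [F, F, T]
r2 m[wet→φ1] = [F, F, T]
r2 m[wet→φ6] = [F, F, T]
r2 m[wet→φ7] = [T, F, T]
r2 m[cld→φ2] = [T, T, T]
r2 m[cld→φ4] = [T, T, T]
r2 m[snow→φ0] = [F, T, F]
r2 m[snow→φ5] = [T, T, T]
r2 m[wind→φ1] = [F, T, T]
r2 m[wind→φ2] = [F, T, T]
r2 m[wind→φ3] = [T, T, T]
r3 m[φ0→wet] = [F, F, T]
r3 m[φ0→snow] = [T, T, T]
r3 m[φ1→wet] = [T, T, T]
r3 m[φ1→wind] = [T, T, T]
r3 m[φ2→cld] = [T, T, T]
r3 m[φ2→wind] = [T, T, T]
r3 m[φ3→wind] = [F, T, T]
r3 m[φ4→cld] = [T, T, T]
r3 m[φ5→snow] = [F, T, F]
r3 m[φ6→wet] = [T, T, T]
r3 m[φ7→wet] = [F, F, T]
r3 m[wet→φ0] = [F, F, T]
r3 m[wet→φ1] = [F, F, T]
r3 m[wet→φ6] = [F, F, T]
r3 m[wet→φ7] = [T, F, T]
r3 m[cld→φ2] = [T, T, T]
r3 m[cld→φ4] = [T, T, T]
r3 m[snow→φ0] = [F, T, F]
r3 m[snow→φ5] = [T, T, T]
r3 m[wind→φ1] = [F, T, T]
r3 m[wind→φ2] = [F, T, T]
r3 m[wind→φ3] = [T, T, T]
r4 m[φ0→wet] = [F, F, T]
r4 m[φ0→snow] = [T, T, T]
r4 m[φ1→wet] = [T, T, T]
r4 m[φ1→wind] = [T, T, T]
r4 m[φ2→cld] = [T, T, T]
r4 m[φ2→wind] = [T, T, T]
r4 m[φ3→wind] = [F, T, T]
r4 m[φ4→cld] = [T, T, T]
r4 m[φ5→snow] = [F, T, F]
r4 m[φ6→wet] = [T, T, T]
r4 m[φ7→wet] = [F, F, T]
r4 m[wet→φ0] = [F, F, T]
r4 m[wet→φ1] = [F, F, T]
r4 m[wet→φ6] = [F, F, T]
r4 m[wet→φ7] = [F, F, T]
r4 m[cld→φ2] = [T, T, T]
r4 m[cld→φ4] = [T, T, T]
r4 m[snow→φ0] = [F, T, F]
r4 m[snow→φ5] = [T, T, T]
r4 m[wind→φ1] = [F, T, T]
r4 m[wind→φ2] = [F, T, T]
r4 m[wind→φ3] = [T, T, T]
r5 m[φ0→wet] = [F, F, T]
r5 m[φ0→snow] = [T, T, T]
r5 m[φ1→wet] = [T, T, T]
r5 m[φ1→wind] = [T, T, T]
r5 m[φ2→cld] = [T, T, T]
r5 m[φ2→wind] = [T, T, T]
r5 m[φ3→wind] = [F, T, T]
r5 m[φ4→cld] = [T, T, T]
r5 m[φ5→snow] = [F, T, F]
r5 m[φ6→wet] = [T, T, T]
r5 m[φ7→wet] = [F, F, T]
r5 m[wet→φ0] = [F, F, T]
r5 m[wet→φ1] = [F, F, T]
r5 m[wet→φ6] = [F, F, T]
r5 m[wet→φ7] = [F, F, T]
r5 m[cld→φ2] = [T, T, T]
r5 m[cld→φ4] = [T, T, T]
r5 m[snow→φ0] = [F, T, F]
r5 m[snow→φ5] = [T, T, T]
r5 m[wind→φ1] = [F, T, T]
r5 m[wind→φ2] = [F, T, T]
r5 m[wind→φ3] = [T, T, T]
fixed point reached at round 5
b[snow] = ⊗ incoming = [F, T, F]

b[snow] = [F, T, F]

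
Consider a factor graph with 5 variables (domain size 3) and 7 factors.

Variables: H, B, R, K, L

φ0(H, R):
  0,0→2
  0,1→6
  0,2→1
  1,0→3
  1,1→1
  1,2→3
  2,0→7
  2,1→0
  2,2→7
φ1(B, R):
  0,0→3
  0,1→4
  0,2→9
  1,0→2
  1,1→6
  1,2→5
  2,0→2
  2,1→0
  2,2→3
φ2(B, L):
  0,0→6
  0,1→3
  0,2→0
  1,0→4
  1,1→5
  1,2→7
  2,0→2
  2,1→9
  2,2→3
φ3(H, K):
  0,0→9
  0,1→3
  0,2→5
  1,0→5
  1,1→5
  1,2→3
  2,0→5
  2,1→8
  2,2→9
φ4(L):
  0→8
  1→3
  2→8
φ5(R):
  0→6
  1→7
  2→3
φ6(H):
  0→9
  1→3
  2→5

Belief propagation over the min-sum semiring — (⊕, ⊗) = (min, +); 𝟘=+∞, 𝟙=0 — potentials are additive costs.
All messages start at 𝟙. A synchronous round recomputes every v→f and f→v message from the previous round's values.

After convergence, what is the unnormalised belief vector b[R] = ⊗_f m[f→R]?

b[R] = [24, 24, 25]

init: all messages = 𝟙 over 3 values
r1 m[φ0→H] = [1, 1, 0]
r1 m[φ0→R] = [2, 0, 1]
r1 m[φ1→B] = [3, 2, 0]
r1 m[φ1→R] = [2, 0, 3]
r1 m[φ2→B] = [0, 4, 2]
r1 m[φ2→L] = [2, 3, 0]
r1 m[φ3→H] = [3, 3, 5]
r1 m[φ3→K] = [5, 3, 3]
r1 m[φ4→L] = [8, 3, 8]
r1 m[φ5→R] = [6, 7, 3]
r1 m[φ6→H] = [9, 3, 5]
r1 m[H→φ0] = [0, 0, 0]
r1 m[H→φ3] = [0, 0, 0]
r1 m[H→φ6] = [0, 0, 0]
r1 m[B→φ1] = [0, 0, 0]
r1 m[B→φ2] = [0, 0, 0]
r1 m[R→φ0] = [0, 0, 0]
r1 m[R→φ1] = [0, 0, 0]
r1 m[R→φ5] = [0, 0, 0]
r1 m[K→φ3] = [0, 0, 0]
r1 m[L→φ2] = [0, 0, 0]
r1 m[L→φ4] = [0, 0, 0]
r2 m[φ0→H] = [1, 1, 0]
r2 m[φ0→R] = [2, 0, 1]
r2 m[φ1→B] = [3, 2, 0]
r2 m[φ1→R] = [2, 0, 3]
r2 m[φ2→B] = [0, 4, 2]
r2 m[φ2→L] = [2, 3, 0]
r2 m[φ3→H] = [3, 3, 5]
r2 m[φ3→K] = [5, 3, 3]
r2 m[φ4→L] = [8, 3, 8]
r2 m[φ5→R] = [6, 7, 3]
r2 m[φ6→H] = [9, 3, 5]
r2 m[H→φ0] = [12, 6, 10]
r2 m[H→φ3] = [10, 4, 5]
r2 m[H→φ6] = [4, 4, 5]
r2 m[B→φ1] = [0, 4, 2]
r2 m[B→φ2] = [3, 2, 0]
r2 m[R→φ0] = [8, 7, 6]
r2 m[R→φ1] = [8, 7, 4]
r2 m[R→φ5] = [4, 0, 4]
r2 m[K→φ3] = [0, 0, 0]
r2 m[L→φ2] = [8, 3, 8]
r2 m[L→φ4] = [2, 3, 0]
r3 m[φ0→H] = [7, 8, 7]
r3 m[φ0→R] = [9, 7, 9]
r3 m[φ1→B] = [11, 9, 7]
r3 m[φ1→R] = [3, 2, 5]
r3 m[φ2→B] = [6, 8, 10]
r3 m[φ2→L] = [2, 6, 3]
r3 m[φ3→H] = [3, 3, 5]
r3 m[φ3→K] = [9, 9, 7]
r3 m[φ4→L] = [8, 3, 8]
r3 m[φ5→R] = [6, 7, 3]
r3 m[φ6→H] = [9, 3, 5]
r3 m[H→φ0] = [12, 6, 10]
r3 m[H→φ3] = [10, 4, 5]
r3 m[H→φ6] = [4, 4, 5]
r3 m[B→φ1] = [0, 4, 2]
r3 m[B→φ2] = [3, 2, 0]
r3 m[R→φ0] = [8, 7, 6]
r3 m[R→φ1] = [8, 7, 4]
r3 m[R→φ5] = [4, 0, 4]
r3 m[K→φ3] = [0, 0, 0]
r3 m[L→φ2] = [8, 3, 8]
r3 m[L→φ4] = [2, 3, 0]
r4 m[φ0→H] = [7, 8, 7]
r4 m[φ0→R] = [9, 7, 9]
r4 m[φ1→B] = [11, 9, 7]
r4 m[φ1→R] = [3, 2, 5]
r4 m[φ2→B] = [6, 8, 10]
r4 m[φ2→L] = [2, 6, 3]
r4 m[φ3→H] = [3, 3, 5]
r4 m[φ3→K] = [9, 9, 7]
r4 m[φ4→L] = [8, 3, 8]
r4 m[φ5→R] = [6, 7, 3]
r4 m[φ6→H] = [9, 3, 5]
r4 m[H→φ0] = [12, 6, 10]
r4 m[H→φ3] = [16, 11, 12]
r4 m[H→φ6] = [10, 11, 12]
r4 m[B→φ1] = [6, 8, 10]
r4 m[B→φ2] = [11, 9, 7]
r4 m[R→φ0] = [9, 9, 8]
r4 m[R→φ1] = [15, 14, 12]
r4 m[R→φ5] = [12, 9, 14]
r4 m[K→φ3] = [0, 0, 0]
r4 m[L→φ2] = [8, 3, 8]
r4 m[L→φ4] = [2, 6, 3]
r5 m[φ0→H] = [9, 10, 9]
r5 m[φ0→R] = [9, 7, 9]
r5 m[φ1→B] = [18, 17, 14]
r5 m[φ1→R] = [9, 10, 13]
r5 m[φ2→B] = [6, 8, 10]
r5 m[φ2→L] = [9, 14, 10]
r5 m[φ3→H] = [3, 3, 5]
r5 m[φ3→K] = [16, 16, 14]
r5 m[φ4→L] = [8, 3, 8]
r5 m[φ5→R] = [6, 7, 3]
r5 m[φ6→H] = [9, 3, 5]
r5 m[H→φ0] = [12, 6, 10]
r5 m[H→φ3] = [16, 11, 12]
r5 m[H→φ6] = [10, 11, 12]
r5 m[B→φ1] = [6, 8, 10]
r5 m[B→φ2] = [11, 9, 7]
r5 m[R→φ0] = [9, 9, 8]
r5 m[R→φ1] = [15, 14, 12]
r5 m[R→φ5] = [12, 9, 14]
r5 m[K→φ3] = [0, 0, 0]
r5 m[L→φ2] = [8, 3, 8]
r5 m[L→φ4] = [2, 6, 3]
r6 m[φ0→H] = [9, 10, 9]
r6 m[φ0→R] = [9, 7, 9]
r6 m[φ1→B] = [18, 17, 14]
r6 m[φ1→R] = [9, 10, 13]
r6 m[φ2→B] = [6, 8, 10]
r6 m[φ2→L] = [9, 14, 10]
r6 m[φ3→H] = [3, 3, 5]
r6 m[φ3→K] = [16, 16, 14]
r6 m[φ4→L] = [8, 3, 8]
r6 m[φ5→R] = [6, 7, 3]
r6 m[φ6→H] = [9, 3, 5]
r6 m[H→φ0] = [12, 6, 10]
r6 m[H→φ3] = [18, 13, 14]
r6 m[H→φ6] = [12, 13, 14]
r6 m[B→φ1] = [6, 8, 10]
r6 m[B→φ2] = [18, 17, 14]
r6 m[R→φ0] = [15, 17, 16]
r6 m[R→φ1] = [15, 14, 12]
r6 m[R→φ5] = [18, 17, 22]
r6 m[K→φ3] = [0, 0, 0]
r6 m[L→φ2] = [8, 3, 8]
r6 m[L→φ4] = [9, 14, 10]
r7 m[φ0→H] = [17, 18, 17]
r7 m[φ0→R] = [9, 7, 9]
r7 m[φ1→B] = [18, 17, 14]
r7 m[φ1→R] = [9, 10, 13]
r7 m[φ2→B] = [6, 8, 10]
r7 m[φ2→L] = [16, 21, 17]
r7 m[φ3→H] = [3, 3, 5]
r7 m[φ3→K] = [18, 18, 16]
r7 m[φ4→L] = [8, 3, 8]
r7 m[φ5→R] = [6, 7, 3]
r7 m[φ6→H] = [9, 3, 5]
r7 m[H→φ0] = [12, 6, 10]
r7 m[H→φ3] = [18, 13, 14]
r7 m[H→φ6] = [12, 13, 14]
r7 m[B→φ1] = [6, 8, 10]
r7 m[B→φ2] = [18, 17, 14]
r7 m[R→φ0] = [15, 17, 16]
r7 m[R→φ1] = [15, 14, 12]
r7 m[R→φ5] = [18, 17, 22]
r7 m[K→φ3] = [0, 0, 0]
r7 m[L→φ2] = [8, 3, 8]
r7 m[L→φ4] = [9, 14, 10]
r8 m[φ0→H] = [17, 18, 17]
r8 m[φ0→R] = [9, 7, 9]
r8 m[φ1→B] = [18, 17, 14]
r8 m[φ1→R] = [9, 10, 13]
r8 m[φ2→B] = [6, 8, 10]
r8 m[φ2→L] = [16, 21, 17]
r8 m[φ3→H] = [3, 3, 5]
r8 m[φ3→K] = [18, 18, 16]
r8 m[φ4→L] = [8, 3, 8]
r8 m[φ5→R] = [6, 7, 3]
r8 m[φ6→H] = [9, 3, 5]
r8 m[H→φ0] = [12, 6, 10]
r8 m[H→φ3] = [26, 21, 22]
r8 m[H→φ6] = [20, 21, 22]
r8 m[B→φ1] = [6, 8, 10]
r8 m[B→φ2] = [18, 17, 14]
r8 m[R→φ0] = [15, 17, 16]
r8 m[R→φ1] = [15, 14, 12]
r8 m[R→φ5] = [18, 17, 22]
r8 m[K→φ3] = [0, 0, 0]
r8 m[L→φ2] = [8, 3, 8]
r8 m[L→φ4] = [16, 21, 17]
r9 m[φ0→H] = [17, 18, 17]
r9 m[φ0→R] = [9, 7, 9]
r9 m[φ1→B] = [18, 17, 14]
r9 m[φ1→R] = [9, 10, 13]
r9 m[φ2→B] = [6, 8, 10]
r9 m[φ2→L] = [16, 21, 17]
r9 m[φ3→H] = [3, 3, 5]
r9 m[φ3→K] = [26, 26, 24]
r9 m[φ4→L] = [8, 3, 8]
r9 m[φ5→R] = [6, 7, 3]
r9 m[φ6→H] = [9, 3, 5]
r9 m[H→φ0] = [12, 6, 10]
r9 m[H→φ3] = [26, 21, 22]
r9 m[H→φ6] = [20, 21, 22]
r9 m[B→φ1] = [6, 8, 10]
r9 m[B→φ2] = [18, 17, 14]
r9 m[R→φ0] = [15, 17, 16]
r9 m[R→φ1] = [15, 14, 12]
r9 m[R→φ5] = [18, 17, 22]
r9 m[K→φ3] = [0, 0, 0]
r9 m[L→φ2] = [8, 3, 8]
r9 m[L→φ4] = [16, 21, 17]
r10 m[φ0→H] = [17, 18, 17]
r10 m[φ0→R] = [9, 7, 9]
r10 m[φ1→B] = [18, 17, 14]
r10 m[φ1→R] = [9, 10, 13]
r10 m[φ2→B] = [6, 8, 10]
r10 m[φ2→L] = [16, 21, 17]
r10 m[φ3→H] = [3, 3, 5]
r10 m[φ3→K] = [26, 26, 24]
r10 m[φ4→L] = [8, 3, 8]
r10 m[φ5→R] = [6, 7, 3]
r10 m[φ6→H] = [9, 3, 5]
r10 m[H→φ0] = [12, 6, 10]
r10 m[H→φ3] = [26, 21, 22]
r10 m[H→φ6] = [20, 21, 22]
r10 m[B→φ1] = [6, 8, 10]
r10 m[B→φ2] = [18, 17, 14]
r10 m[R→φ0] = [15, 17, 16]
r10 m[R→φ1] = [15, 14, 12]
r10 m[R→φ5] = [18, 17, 22]
r10 m[K→φ3] = [0, 0, 0]
r10 m[L→φ2] = [8, 3, 8]
r10 m[L→φ4] = [16, 21, 17]
fixed point reached at round 10
b[R] = ⊗ incoming = [24, 24, 25]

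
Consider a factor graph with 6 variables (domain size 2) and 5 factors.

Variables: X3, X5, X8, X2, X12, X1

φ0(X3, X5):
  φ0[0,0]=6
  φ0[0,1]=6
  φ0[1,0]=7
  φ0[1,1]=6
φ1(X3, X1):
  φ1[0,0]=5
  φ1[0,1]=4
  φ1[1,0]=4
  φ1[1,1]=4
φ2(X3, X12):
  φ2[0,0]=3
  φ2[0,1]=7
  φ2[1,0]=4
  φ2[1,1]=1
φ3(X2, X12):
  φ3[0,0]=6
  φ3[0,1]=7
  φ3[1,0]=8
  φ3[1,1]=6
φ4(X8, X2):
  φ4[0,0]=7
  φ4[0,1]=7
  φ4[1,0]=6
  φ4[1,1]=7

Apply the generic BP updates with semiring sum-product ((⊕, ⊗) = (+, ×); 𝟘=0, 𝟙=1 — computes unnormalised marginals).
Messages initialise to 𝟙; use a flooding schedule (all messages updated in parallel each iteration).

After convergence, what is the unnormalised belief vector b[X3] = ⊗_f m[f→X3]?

init: all messages = 𝟙 over 2 values
r1 m[φ0→X3] = [12, 13]
r1 m[φ0→X5] = [13, 12]
r1 m[φ1→X3] = [9, 8]
r1 m[φ1→X1] = [9, 8]
r1 m[φ2→X3] = [10, 5]
r1 m[φ2→X12] = [7, 8]
r1 m[φ3→X2] = [13, 14]
r1 m[φ3→X12] = [14, 13]
r1 m[φ4→X8] = [14, 13]
r1 m[φ4→X2] = [13, 14]
r1 m[X3→φ0] = [1, 1]
r1 m[X3→φ1] = [1, 1]
r1 m[X3→φ2] = [1, 1]
r1 m[X5→φ0] = [1, 1]
r1 m[X8→φ4] = [1, 1]
r1 m[X2→φ3] = [1, 1]
r1 m[X2→φ4] = [1, 1]
r1 m[X12→φ2] = [1, 1]
r1 m[X12→φ3] = [1, 1]
r1 m[X1→φ1] = [1, 1]
r2 m[φ0→X3] = [12, 13]
r2 m[φ0→X5] = [13, 12]
r2 m[φ1→X3] = [9, 8]
r2 m[φ1→X1] = [9, 8]
r2 m[φ2→X3] = [10, 5]
r2 m[φ2→X12] = [7, 8]
r2 m[φ3→X2] = [13, 14]
r2 m[φ3→X12] = [14, 13]
r2 m[φ4→X8] = [14, 13]
r2 m[φ4→X2] = [13, 14]
r2 m[X3→φ0] = [90, 40]
r2 m[X3→φ1] = [120, 65]
r2 m[X3→φ2] = [108, 104]
r2 m[X5→φ0] = [1, 1]
r2 m[X8→φ4] = [1, 1]
r2 m[X2→φ3] = [13, 14]
r2 m[X2→φ4] = [13, 14]
r2 m[X12→φ2] = [14, 13]
r2 m[X12→φ3] = [7, 8]
r2 m[X1→φ1] = [1, 1]
r3 m[φ0→X3] = [12, 13]
r3 m[φ0→X5] = [820, 780]
r3 m[φ1→X3] = [9, 8]
r3 m[φ1→X1] = [860, 740]
r3 m[φ2→X3] = [133, 69]
r3 m[φ2→X12] = [740, 860]
r3 m[φ3→X2] = [98, 104]
r3 m[φ3→X12] = [190, 175]
r3 m[φ4→X8] = [189, 176]
r3 m[φ4→X2] = [13, 14]
r3 m[X3→φ0] = [90, 40]
r3 m[X3→φ1] = [120, 65]
r3 m[X3→φ2] = [108, 104]
r3 m[X5→φ0] = [1, 1]
r3 m[X8→φ4] = [1, 1]
r3 m[X2→φ3] = [13, 14]
r3 m[X2→φ4] = [13, 14]
r3 m[X12→φ2] = [14, 13]
r3 m[X12→φ3] = [7, 8]
r3 m[X1→φ1] = [1, 1]
r4 m[φ0→X3] = [12, 13]
r4 m[φ0→X5] = [820, 780]
r4 m[φ1→X3] = [9, 8]
r4 m[φ1→X1] = [860, 740]
r4 m[φ2→X3] = [133, 69]
r4 m[φ2→X12] = [740, 860]
r4 m[φ3→X2] = [98, 104]
r4 m[φ3→X12] = [190, 175]
r4 m[φ4→X8] = [189, 176]
r4 m[φ4→X2] = [13, 14]
r4 m[X3→φ0] = [1197, 552]
r4 m[X3→φ1] = [1596, 897]
r4 m[X3→φ2] = [108, 104]
r4 m[X5→φ0] = [1, 1]
r4 m[X8→φ4] = [1, 1]
r4 m[X2→φ3] = [13, 14]
r4 m[X2→φ4] = [98, 104]
r4 m[X12→φ2] = [190, 175]
r4 m[X12→φ3] = [740, 860]
r4 m[X1→φ1] = [1, 1]
r5 m[φ0→X3] = [12, 13]
r5 m[φ0→X5] = [11046, 10494]
r5 m[φ1→X3] = [9, 8]
r5 m[φ1→X1] = [11568, 9972]
r5 m[φ2→X3] = [1795, 935]
r5 m[φ2→X12] = [740, 860]
r5 m[φ3→X2] = [10460, 11080]
r5 m[φ3→X12] = [190, 175]
r5 m[φ4→X8] = [1414, 1316]
r5 m[φ4→X2] = [13, 14]
r5 m[X3→φ0] = [1197, 552]
r5 m[X3→φ1] = [1596, 897]
r5 m[X3→φ2] = [108, 104]
r5 m[X5→φ0] = [1, 1]
r5 m[X8→φ4] = [1, 1]
r5 m[X2→φ3] = [13, 14]
r5 m[X2→φ4] = [98, 104]
r5 m[X12→φ2] = [190, 175]
r5 m[X12→φ3] = [740, 860]
r5 m[X1→φ1] = [1, 1]
r6 m[φ0→X3] = [12, 13]
r6 m[φ0→X5] = [11046, 10494]
r6 m[φ1→X3] = [9, 8]
r6 m[φ1→X1] = [11568, 9972]
r6 m[φ2→X3] = [1795, 935]
r6 m[φ2→X12] = [740, 860]
r6 m[φ3→X2] = [10460, 11080]
r6 m[φ3→X12] = [190, 175]
r6 m[φ4→X8] = [1414, 1316]
r6 m[φ4→X2] = [13, 14]
r6 m[X3→φ0] = [16155, 7480]
r6 m[X3→φ1] = [21540, 12155]
r6 m[X3→φ2] = [108, 104]
r6 m[X5→φ0] = [1, 1]
r6 m[X8→φ4] = [1, 1]
r6 m[X2→φ3] = [13, 14]
r6 m[X2→φ4] = [10460, 11080]
r6 m[X12→φ2] = [190, 175]
r6 m[X12→φ3] = [740, 860]
r6 m[X1→φ1] = [1, 1]
r7 m[φ0→X3] = [12, 13]
r7 m[φ0→X5] = [149290, 141810]
r7 m[φ1→X3] = [9, 8]
r7 m[φ1→X1] = [156320, 134780]
r7 m[φ2→X3] = [1795, 935]
r7 m[φ2→X12] = [740, 860]
r7 m[φ3→X2] = [10460, 11080]
r7 m[φ3→X12] = [190, 175]
r7 m[φ4→X8] = [150780, 140320]
r7 m[φ4→X2] = [13, 14]
r7 m[X3→φ0] = [16155, 7480]
r7 m[X3→φ1] = [21540, 12155]
r7 m[X3→φ2] = [108, 104]
r7 m[X5→φ0] = [1, 1]
r7 m[X8→φ4] = [1, 1]
r7 m[X2→φ3] = [13, 14]
r7 m[X2→φ4] = [10460, 11080]
r7 m[X12→φ2] = [190, 175]
r7 m[X12→φ3] = [740, 860]
r7 m[X1→φ1] = [1, 1]
r8 m[φ0→X3] = [12, 13]
r8 m[φ0→X5] = [149290, 141810]
r8 m[φ1→X3] = [9, 8]
r8 m[φ1→X1] = [156320, 134780]
r8 m[φ2→X3] = [1795, 935]
r8 m[φ2→X12] = [740, 860]
r8 m[φ3→X2] = [10460, 11080]
r8 m[φ3→X12] = [190, 175]
r8 m[φ4→X8] = [150780, 140320]
r8 m[φ4→X2] = [13, 14]
r8 m[X3→φ0] = [16155, 7480]
r8 m[X3→φ1] = [21540, 12155]
r8 m[X3→φ2] = [108, 104]
r8 m[X5→φ0] = [1, 1]
r8 m[X8→φ4] = [1, 1]
r8 m[X2→φ3] = [13, 14]
r8 m[X2→φ4] = [10460, 11080]
r8 m[X12→φ2] = [190, 175]
r8 m[X12→φ3] = [740, 860]
r8 m[X1→φ1] = [1, 1]
fixed point reached at round 8
b[X3] = ⊗ incoming = [193860, 97240]

b[X3] = [193860, 97240]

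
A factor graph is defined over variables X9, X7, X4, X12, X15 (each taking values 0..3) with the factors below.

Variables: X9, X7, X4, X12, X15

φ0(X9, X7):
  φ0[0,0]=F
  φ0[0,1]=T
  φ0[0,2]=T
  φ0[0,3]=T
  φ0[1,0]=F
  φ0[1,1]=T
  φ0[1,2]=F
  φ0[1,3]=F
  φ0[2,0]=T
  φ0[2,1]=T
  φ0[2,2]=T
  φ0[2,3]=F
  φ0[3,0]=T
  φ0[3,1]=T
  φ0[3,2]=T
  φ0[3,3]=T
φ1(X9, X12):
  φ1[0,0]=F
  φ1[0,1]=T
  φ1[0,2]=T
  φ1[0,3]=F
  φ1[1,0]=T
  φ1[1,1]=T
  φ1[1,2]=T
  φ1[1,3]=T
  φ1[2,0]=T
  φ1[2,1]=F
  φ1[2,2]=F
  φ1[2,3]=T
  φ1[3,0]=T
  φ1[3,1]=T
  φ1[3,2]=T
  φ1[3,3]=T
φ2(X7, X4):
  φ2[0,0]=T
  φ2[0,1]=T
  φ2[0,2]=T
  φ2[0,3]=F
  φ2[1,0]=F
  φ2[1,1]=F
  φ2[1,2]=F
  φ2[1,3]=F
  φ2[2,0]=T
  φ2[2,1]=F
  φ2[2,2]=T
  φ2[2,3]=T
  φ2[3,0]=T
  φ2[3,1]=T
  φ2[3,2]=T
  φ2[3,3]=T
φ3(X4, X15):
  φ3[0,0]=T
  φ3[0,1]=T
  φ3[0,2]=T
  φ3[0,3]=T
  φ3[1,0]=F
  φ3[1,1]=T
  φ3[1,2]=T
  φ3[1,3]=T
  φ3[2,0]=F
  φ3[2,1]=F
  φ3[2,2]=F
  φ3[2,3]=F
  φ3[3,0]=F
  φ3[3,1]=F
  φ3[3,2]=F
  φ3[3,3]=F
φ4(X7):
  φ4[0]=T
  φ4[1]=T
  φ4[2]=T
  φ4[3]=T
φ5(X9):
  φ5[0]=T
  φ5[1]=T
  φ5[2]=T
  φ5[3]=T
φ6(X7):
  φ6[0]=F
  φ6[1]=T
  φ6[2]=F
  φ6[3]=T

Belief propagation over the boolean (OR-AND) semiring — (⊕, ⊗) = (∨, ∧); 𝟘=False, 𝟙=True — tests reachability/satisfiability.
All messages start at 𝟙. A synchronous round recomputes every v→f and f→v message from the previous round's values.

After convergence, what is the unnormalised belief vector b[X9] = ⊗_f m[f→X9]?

b[X9] = [T, F, F, T]

init: all messages = 𝟙 over 4 values
r1 m[φ0→X9] = [T, T, T, T]
r1 m[φ0→X7] = [T, T, T, T]
r1 m[φ1→X9] = [T, T, T, T]
r1 m[φ1→X12] = [T, T, T, T]
r1 m[φ2→X7] = [T, F, T, T]
r1 m[φ2→X4] = [T, T, T, T]
r1 m[φ3→X4] = [T, T, F, F]
r1 m[φ3→X15] = [T, T, T, T]
r1 m[φ4→X7] = [T, T, T, T]
r1 m[φ5→X9] = [T, T, T, T]
r1 m[φ6→X7] = [F, T, F, T]
r1 m[X9→φ0] = [T, T, T, T]
r1 m[X9→φ1] = [T, T, T, T]
r1 m[X9→φ5] = [T, T, T, T]
r1 m[X7→φ0] = [T, T, T, T]
r1 m[X7→φ2] = [T, T, T, T]
r1 m[X7→φ4] = [T, T, T, T]
r1 m[X7→φ6] = [T, T, T, T]
r1 m[X4→φ2] = [T, T, T, T]
r1 m[X4→φ3] = [T, T, T, T]
r1 m[X12→φ1] = [T, T, T, T]
r1 m[X15→φ3] = [T, T, T, T]
r2 m[φ0→X9] = [T, T, T, T]
r2 m[φ0→X7] = [T, T, T, T]
r2 m[φ1→X9] = [T, T, T, T]
r2 m[φ1→X12] = [T, T, T, T]
r2 m[φ2→X7] = [T, F, T, T]
r2 m[φ2→X4] = [T, T, T, T]
r2 m[φ3→X4] = [T, T, F, F]
r2 m[φ3→X15] = [T, T, T, T]
r2 m[φ4→X7] = [T, T, T, T]
r2 m[φ5→X9] = [T, T, T, T]
r2 m[φ6→X7] = [F, T, F, T]
r2 m[X9→φ0] = [T, T, T, T]
r2 m[X9→φ1] = [T, T, T, T]
r2 m[X9→φ5] = [T, T, T, T]
r2 m[X7→φ0] = [F, F, F, T]
r2 m[X7→φ2] = [F, T, F, T]
r2 m[X7→φ4] = [F, F, F, T]
r2 m[X7→φ6] = [T, F, T, T]
r2 m[X4→φ2] = [T, T, F, F]
r2 m[X4→φ3] = [T, T, T, T]
r2 m[X12→φ1] = [T, T, T, T]
r2 m[X15→φ3] = [T, T, T, T]
r3 m[φ0→X9] = [T, F, F, T]
r3 m[φ0→X7] = [T, T, T, T]
r3 m[φ1→X9] = [T, T, T, T]
r3 m[φ1→X12] = [T, T, T, T]
r3 m[φ2→X7] = [T, F, T, T]
r3 m[φ2→X4] = [T, T, T, T]
r3 m[φ3→X4] = [T, T, F, F]
r3 m[φ3→X15] = [T, T, T, T]
r3 m[φ4→X7] = [T, T, T, T]
r3 m[φ5→X9] = [T, T, T, T]
r3 m[φ6→X7] = [F, T, F, T]
r3 m[X9→φ0] = [T, T, T, T]
r3 m[X9→φ1] = [T, T, T, T]
r3 m[X9→φ5] = [T, T, T, T]
r3 m[X7→φ0] = [F, F, F, T]
r3 m[X7→φ2] = [F, T, F, T]
r3 m[X7→φ4] = [F, F, F, T]
r3 m[X7→φ6] = [T, F, T, T]
r3 m[X4→φ2] = [T, T, F, F]
r3 m[X4→φ3] = [T, T, T, T]
r3 m[X12→φ1] = [T, T, T, T]
r3 m[X15→φ3] = [T, T, T, T]
r4 m[φ0→X9] = [T, F, F, T]
r4 m[φ0→X7] = [T, T, T, T]
r4 m[φ1→X9] = [T, T, T, T]
r4 m[φ1→X12] = [T, T, T, T]
r4 m[φ2→X7] = [T, F, T, T]
r4 m[φ2→X4] = [T, T, T, T]
r4 m[φ3→X4] = [T, T, F, F]
r4 m[φ3→X15] = [T, T, T, T]
r4 m[φ4→X7] = [T, T, T, T]
r4 m[φ5→X9] = [T, T, T, T]
r4 m[φ6→X7] = [F, T, F, T]
r4 m[X9→φ0] = [T, T, T, T]
r4 m[X9→φ1] = [T, F, F, T]
r4 m[X9→φ5] = [T, F, F, T]
r4 m[X7→φ0] = [F, F, F, T]
r4 m[X7→φ2] = [F, T, F, T]
r4 m[X7→φ4] = [F, F, F, T]
r4 m[X7→φ6] = [T, F, T, T]
r4 m[X4→φ2] = [T, T, F, F]
r4 m[X4→φ3] = [T, T, T, T]
r4 m[X12→φ1] = [T, T, T, T]
r4 m[X15→φ3] = [T, T, T, T]
r5 m[φ0→X9] = [T, F, F, T]
r5 m[φ0→X7] = [T, T, T, T]
r5 m[φ1→X9] = [T, T, T, T]
r5 m[φ1→X12] = [T, T, T, T]
r5 m[φ2→X7] = [T, F, T, T]
r5 m[φ2→X4] = [T, T, T, T]
r5 m[φ3→X4] = [T, T, F, F]
r5 m[φ3→X15] = [T, T, T, T]
r5 m[φ4→X7] = [T, T, T, T]
r5 m[φ5→X9] = [T, T, T, T]
r5 m[φ6→X7] = [F, T, F, T]
r5 m[X9→φ0] = [T, T, T, T]
r5 m[X9→φ1] = [T, F, F, T]
r5 m[X9→φ5] = [T, F, F, T]
r5 m[X7→φ0] = [F, F, F, T]
r5 m[X7→φ2] = [F, T, F, T]
r5 m[X7→φ4] = [F, F, F, T]
r5 m[X7→φ6] = [T, F, T, T]
r5 m[X4→φ2] = [T, T, F, F]
r5 m[X4→φ3] = [T, T, T, T]
r5 m[X12→φ1] = [T, T, T, T]
r5 m[X15→φ3] = [T, T, T, T]
fixed point reached at round 5
b[X9] = ⊗ incoming = [T, F, F, T]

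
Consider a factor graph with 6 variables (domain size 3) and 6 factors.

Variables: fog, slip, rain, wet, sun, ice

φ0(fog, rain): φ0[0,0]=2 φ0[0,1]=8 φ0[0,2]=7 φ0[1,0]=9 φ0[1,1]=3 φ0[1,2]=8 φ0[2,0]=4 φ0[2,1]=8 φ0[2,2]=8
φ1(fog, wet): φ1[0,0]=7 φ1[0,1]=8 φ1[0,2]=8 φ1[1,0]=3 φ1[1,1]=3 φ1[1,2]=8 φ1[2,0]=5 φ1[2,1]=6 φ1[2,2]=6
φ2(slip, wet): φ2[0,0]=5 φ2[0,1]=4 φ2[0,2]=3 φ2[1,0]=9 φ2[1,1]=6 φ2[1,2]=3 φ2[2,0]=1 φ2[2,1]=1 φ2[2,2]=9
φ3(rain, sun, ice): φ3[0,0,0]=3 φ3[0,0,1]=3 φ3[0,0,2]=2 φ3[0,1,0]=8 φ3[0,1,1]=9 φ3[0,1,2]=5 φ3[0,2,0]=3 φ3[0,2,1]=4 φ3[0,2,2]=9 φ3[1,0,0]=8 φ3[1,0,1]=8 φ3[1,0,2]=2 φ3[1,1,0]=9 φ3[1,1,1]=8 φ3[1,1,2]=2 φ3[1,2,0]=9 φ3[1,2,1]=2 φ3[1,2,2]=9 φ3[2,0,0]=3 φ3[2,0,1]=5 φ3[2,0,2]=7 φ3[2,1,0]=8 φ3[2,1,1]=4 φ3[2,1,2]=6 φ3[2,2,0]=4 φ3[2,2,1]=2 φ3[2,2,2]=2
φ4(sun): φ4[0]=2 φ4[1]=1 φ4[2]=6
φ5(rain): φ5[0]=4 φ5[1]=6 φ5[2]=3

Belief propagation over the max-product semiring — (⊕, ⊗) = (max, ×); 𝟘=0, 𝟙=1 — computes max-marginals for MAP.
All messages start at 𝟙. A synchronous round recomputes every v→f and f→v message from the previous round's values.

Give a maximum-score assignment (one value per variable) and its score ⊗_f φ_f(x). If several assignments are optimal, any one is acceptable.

assignment: (fog=0, slip=2, rain=1, wet=2, sun=2, ice=0); score = 186624

init: all messages = 𝟙 over 3 values
r1 m[φ0→fog] = [8, 9, 8]
r1 m[φ0→rain] = [9, 8, 8]
r1 m[φ1→fog] = [8, 8, 6]
r1 m[φ1→wet] = [7, 8, 8]
r1 m[φ2→slip] = [5, 9, 9]
r1 m[φ2→wet] = [9, 6, 9]
r1 m[φ3→rain] = [9, 9, 8]
r1 m[φ3→sun] = [8, 9, 9]
r1 m[φ3→ice] = [9, 9, 9]
r1 m[φ4→sun] = [2, 1, 6]
r1 m[φ5→rain] = [4, 6, 3]
r1 m[fog→φ0] = [1, 1, 1]
r1 m[fog→φ1] = [1, 1, 1]
r1 m[slip→φ2] = [1, 1, 1]
r1 m[rain→φ0] = [1, 1, 1]
r1 m[rain→φ3] = [1, 1, 1]
r1 m[rain→φ5] = [1, 1, 1]
r1 m[wet→φ1] = [1, 1, 1]
r1 m[wet→φ2] = [1, 1, 1]
r1 m[sun→φ3] = [1, 1, 1]
r1 m[sun→φ4] = [1, 1, 1]
r1 m[ice→φ3] = [1, 1, 1]
r2 m[φ0→fog] = [8, 9, 8]
r2 m[φ0→rain] = [9, 8, 8]
r2 m[φ1→fog] = [8, 8, 6]
r2 m[φ1→wet] = [7, 8, 8]
r2 m[φ2→slip] = [5, 9, 9]
r2 m[φ2→wet] = [9, 6, 9]
r2 m[φ3→rain] = [9, 9, 8]
r2 m[φ3→sun] = [8, 9, 9]
r2 m[φ3→ice] = [9, 9, 9]
r2 m[φ4→sun] = [2, 1, 6]
r2 m[φ5→rain] = [4, 6, 3]
r2 m[fog→φ0] = [8, 8, 6]
r2 m[fog→φ1] = [8, 9, 8]
r2 m[slip→φ2] = [1, 1, 1]
r2 m[rain→φ0] = [36, 54, 24]
r2 m[rain→φ3] = [36, 48, 24]
r2 m[rain→φ5] = [81, 72, 64]
r2 m[wet→φ1] = [9, 6, 9]
r2 m[wet→φ2] = [7, 8, 8]
r2 m[sun→φ3] = [2, 1, 6]
r2 m[sun→φ4] = [8, 9, 9]
r2 m[ice→φ3] = [1, 1, 1]
r3 m[φ0→fog] = [432, 324, 432]
r3 m[φ0→rain] = [72, 64, 64]
r3 m[φ1→fog] = [72, 72, 54]
r3 m[φ1→wet] = [56, 64, 72]
r3 m[φ2→slip] = [35, 63, 72]
r3 m[φ2→wet] = [9, 6, 9]
r3 m[φ3→rain] = [54, 54, 24]
r3 m[φ3→sun] = [384, 432, 432]
r3 m[φ3→ice] = [2592, 864, 2592]
r3 m[φ4→sun] = [2, 1, 6]
r3 m[φ5→rain] = [4, 6, 3]
r3 m[fog→φ0] = [8, 8, 6]
r3 m[fog→φ1] = [8, 9, 8]
r3 m[slip→φ2] = [1, 1, 1]
r3 m[rain→φ0] = [36, 54, 24]
r3 m[rain→φ3] = [36, 48, 24]
r3 m[rain→φ5] = [81, 72, 64]
r3 m[wet→φ1] = [9, 6, 9]
r3 m[wet→φ2] = [7, 8, 8]
r3 m[sun→φ3] = [2, 1, 6]
r3 m[sun→φ4] = [8, 9, 9]
r3 m[ice→φ3] = [1, 1, 1]
r4 m[φ0→fog] = [432, 324, 432]
r4 m[φ0→rain] = [72, 64, 64]
r4 m[φ1→fog] = [72, 72, 54]
r4 m[φ1→wet] = [56, 64, 72]
r4 m[φ2→slip] = [35, 63, 72]
r4 m[φ2→wet] = [9, 6, 9]
r4 m[φ3→rain] = [54, 54, 24]
r4 m[φ3→sun] = [384, 432, 432]
r4 m[φ3→ice] = [2592, 864, 2592]
r4 m[φ4→sun] = [2, 1, 6]
r4 m[φ5→rain] = [4, 6, 3]
r4 m[fog→φ0] = [72, 72, 54]
r4 m[fog→φ1] = [432, 324, 432]
r4 m[slip→φ2] = [1, 1, 1]
r4 m[rain→φ0] = [216, 324, 72]
r4 m[rain→φ3] = [288, 384, 192]
r4 m[rain→φ5] = [3888, 3456, 1536]
r4 m[wet→φ1] = [9, 6, 9]
r4 m[wet→φ2] = [56, 64, 72]
r4 m[sun→φ3] = [2, 1, 6]
r4 m[sun→φ4] = [384, 432, 432]
r4 m[ice→φ3] = [1, 1, 1]
r5 m[φ0→fog] = [2592, 1944, 2592]
r5 m[φ0→rain] = [648, 576, 576]
r5 m[φ1→fog] = [72, 72, 54]
r5 m[φ1→wet] = [3024, 3456, 3456]
r5 m[φ2→slip] = [280, 504, 648]
r5 m[φ2→wet] = [9, 6, 9]
r5 m[φ3→rain] = [54, 54, 24]
r5 m[φ3→sun] = [3072, 3456, 3456]
r5 m[φ3→ice] = [20736, 6912, 20736]
r5 m[φ4→sun] = [2, 1, 6]
r5 m[φ5→rain] = [4, 6, 3]
r5 m[fog→φ0] = [72, 72, 54]
r5 m[fog→φ1] = [432, 324, 432]
r5 m[slip→φ2] = [1, 1, 1]
r5 m[rain→φ0] = [216, 324, 72]
r5 m[rain→φ3] = [288, 384, 192]
r5 m[rain→φ5] = [3888, 3456, 1536]
r5 m[wet→φ1] = [9, 6, 9]
r5 m[wet→φ2] = [56, 64, 72]
r5 m[sun→φ3] = [2, 1, 6]
r5 m[sun→φ4] = [384, 432, 432]
r5 m[ice→φ3] = [1, 1, 1]
r6 m[φ0→fog] = [2592, 1944, 2592]
r6 m[φ0→rain] = [648, 576, 576]
r6 m[φ1→fog] = [72, 72, 54]
r6 m[φ1→wet] = [3024, 3456, 3456]
r6 m[φ2→slip] = [280, 504, 648]
r6 m[φ2→wet] = [9, 6, 9]
r6 m[φ3→rain] = [54, 54, 24]
r6 m[φ3→sun] = [3072, 3456, 3456]
r6 m[φ3→ice] = [20736, 6912, 20736]
r6 m[φ4→sun] = [2, 1, 6]
r6 m[φ5→rain] = [4, 6, 3]
r6 m[fog→φ0] = [72, 72, 54]
r6 m[fog→φ1] = [2592, 1944, 2592]
r6 m[slip→φ2] = [1, 1, 1]
r6 m[rain→φ0] = [216, 324, 72]
r6 m[rain→φ3] = [2592, 3456, 1728]
r6 m[rain→φ5] = [34992, 31104, 13824]
r6 m[wet→φ1] = [9, 6, 9]
r6 m[wet→φ2] = [3024, 3456, 3456]
r6 m[sun→φ3] = [2, 1, 6]
r6 m[sun→φ4] = [3072, 3456, 3456]
r6 m[ice→φ3] = [1, 1, 1]
r7 m[φ0→fog] = [2592, 1944, 2592]
r7 m[φ0→rain] = [648, 576, 576]
r7 m[φ1→fog] = [72, 72, 54]
r7 m[φ1→wet] = [18144, 20736, 20736]
r7 m[φ2→slip] = [15120, 27216, 31104]
r7 m[φ2→wet] = [9, 6, 9]
r7 m[φ3→rain] = [54, 54, 24]
r7 m[φ3→sun] = [27648, 31104, 31104]
r7 m[φ3→ice] = [186624, 62208, 186624]
r7 m[φ4→sun] = [2, 1, 6]
r7 m[φ5→rain] = [4, 6, 3]
r7 m[fog→φ0] = [72, 72, 54]
r7 m[fog→φ1] = [2592, 1944, 2592]
r7 m[slip→φ2] = [1, 1, 1]
r7 m[rain→φ0] = [216, 324, 72]
r7 m[rain→φ3] = [2592, 3456, 1728]
r7 m[rain→φ5] = [34992, 31104, 13824]
r7 m[wet→φ1] = [9, 6, 9]
r7 m[wet→φ2] = [3024, 3456, 3456]
r7 m[sun→φ3] = [2, 1, 6]
r7 m[sun→φ4] = [3072, 3456, 3456]
r7 m[ice→φ3] = [1, 1, 1]
r8 m[φ0→fog] = [2592, 1944, 2592]
r8 m[φ0→rain] = [648, 576, 576]
r8 m[φ1→fog] = [72, 72, 54]
r8 m[φ1→wet] = [18144, 20736, 20736]
r8 m[φ2→slip] = [15120, 27216, 31104]
r8 m[φ2→wet] = [9, 6, 9]
r8 m[φ3→rain] = [54, 54, 24]
r8 m[φ3→sun] = [27648, 31104, 31104]
r8 m[φ3→ice] = [186624, 62208, 186624]
r8 m[φ4→sun] = [2, 1, 6]
r8 m[φ5→rain] = [4, 6, 3]
r8 m[fog→φ0] = [72, 72, 54]
r8 m[fog→φ1] = [2592, 1944, 2592]
r8 m[slip→φ2] = [1, 1, 1]
r8 m[rain→φ0] = [216, 324, 72]
r8 m[rain→φ3] = [2592, 3456, 1728]
r8 m[rain→φ5] = [34992, 31104, 13824]
r8 m[wet→φ1] = [9, 6, 9]
r8 m[wet→φ2] = [18144, 20736, 20736]
r8 m[sun→φ3] = [2, 1, 6]
r8 m[sun→φ4] = [27648, 31104, 31104]
r8 m[ice→φ3] = [1, 1, 1]
r9 m[φ0→fog] = [2592, 1944, 2592]
r9 m[φ0→rain] = [648, 576, 576]
r9 m[φ1→fog] = [72, 72, 54]
r9 m[φ1→wet] = [18144, 20736, 20736]
r9 m[φ2→slip] = [90720, 163296, 186624]
r9 m[φ2→wet] = [9, 6, 9]
r9 m[φ3→rain] = [54, 54, 24]
r9 m[φ3→sun] = [27648, 31104, 31104]
r9 m[φ3→ice] = [186624, 62208, 186624]
r9 m[φ4→sun] = [2, 1, 6]
r9 m[φ5→rain] = [4, 6, 3]
r9 m[fog→φ0] = [72, 72, 54]
r9 m[fog→φ1] = [2592, 1944, 2592]
r9 m[slip→φ2] = [1, 1, 1]
r9 m[rain→φ0] = [216, 324, 72]
r9 m[rain→φ3] = [2592, 3456, 1728]
r9 m[rain→φ5] = [34992, 31104, 13824]
r9 m[wet→φ1] = [9, 6, 9]
r9 m[wet→φ2] = [18144, 20736, 20736]
r9 m[sun→φ3] = [2, 1, 6]
r9 m[sun→φ4] = [27648, 31104, 31104]
r9 m[ice→φ3] = [1, 1, 1]
r10 m[φ0→fog] = [2592, 1944, 2592]
r10 m[φ0→rain] = [648, 576, 576]
r10 m[φ1→fog] = [72, 72, 54]
r10 m[φ1→wet] = [18144, 20736, 20736]
r10 m[φ2→slip] = [90720, 163296, 186624]
r10 m[φ2→wet] = [9, 6, 9]
r10 m[φ3→rain] = [54, 54, 24]
r10 m[φ3→sun] = [27648, 31104, 31104]
r10 m[φ3→ice] = [186624, 62208, 186624]
r10 m[φ4→sun] = [2, 1, 6]
r10 m[φ5→rain] = [4, 6, 3]
r10 m[fog→φ0] = [72, 72, 54]
r10 m[fog→φ1] = [2592, 1944, 2592]
r10 m[slip→φ2] = [1, 1, 1]
r10 m[rain→φ0] = [216, 324, 72]
r10 m[rain→φ3] = [2592, 3456, 1728]
r10 m[rain→φ5] = [34992, 31104, 13824]
r10 m[wet→φ1] = [9, 6, 9]
r10 m[wet→φ2] = [18144, 20736, 20736]
r10 m[sun→φ3] = [2, 1, 6]
r10 m[sun→φ4] = [27648, 31104, 31104]
r10 m[ice→φ3] = [1, 1, 1]
fixed point reached at round 10
traceback from fog: (fog=0, slip=2, rain=1, wet=2, sun=2, ice=0), score=186624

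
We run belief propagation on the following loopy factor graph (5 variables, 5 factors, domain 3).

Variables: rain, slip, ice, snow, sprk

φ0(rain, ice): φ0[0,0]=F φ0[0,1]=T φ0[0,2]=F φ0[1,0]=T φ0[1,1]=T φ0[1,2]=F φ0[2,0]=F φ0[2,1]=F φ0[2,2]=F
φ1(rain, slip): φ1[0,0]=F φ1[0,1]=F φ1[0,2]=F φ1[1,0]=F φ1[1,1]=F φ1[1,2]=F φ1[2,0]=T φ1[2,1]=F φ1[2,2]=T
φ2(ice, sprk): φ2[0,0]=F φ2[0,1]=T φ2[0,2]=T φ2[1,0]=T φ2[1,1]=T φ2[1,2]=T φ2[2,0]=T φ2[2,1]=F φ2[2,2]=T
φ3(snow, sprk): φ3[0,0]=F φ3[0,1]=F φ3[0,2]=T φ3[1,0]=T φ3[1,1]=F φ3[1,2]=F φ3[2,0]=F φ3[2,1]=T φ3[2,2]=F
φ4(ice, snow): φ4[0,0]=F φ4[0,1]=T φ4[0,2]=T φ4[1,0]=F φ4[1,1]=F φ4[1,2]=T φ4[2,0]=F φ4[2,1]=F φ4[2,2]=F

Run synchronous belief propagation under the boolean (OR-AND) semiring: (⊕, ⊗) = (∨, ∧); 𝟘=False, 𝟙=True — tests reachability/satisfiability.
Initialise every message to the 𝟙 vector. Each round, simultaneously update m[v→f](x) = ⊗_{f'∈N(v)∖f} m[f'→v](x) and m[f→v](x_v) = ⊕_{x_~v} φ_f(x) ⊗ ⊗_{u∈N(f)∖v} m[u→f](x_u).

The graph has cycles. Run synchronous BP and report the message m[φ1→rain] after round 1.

message @ round 1 = [F, F, T]

init: all messages = 𝟙 over 3 values
r1 m[φ0→rain] = [T, T, F]
r1 m[φ0→ice] = [T, T, F]
r1 m[φ1→rain] = [F, F, T]
r1 m[φ1→slip] = [T, F, T]
r1 m[φ2→ice] = [T, T, T]
r1 m[φ2→sprk] = [T, T, T]
r1 m[φ3→snow] = [T, T, T]
r1 m[φ3→sprk] = [T, T, T]
r1 m[φ4→ice] = [T, T, F]
r1 m[φ4→snow] = [F, T, T]
r1 m[rain→φ0] = [T, T, T]
r1 m[rain→φ1] = [T, T, T]
r1 m[slip→φ1] = [T, T, T]
r1 m[ice→φ0] = [T, T, T]
r1 m[ice→φ2] = [T, T, T]
r1 m[ice→φ4] = [T, T, T]
r1 m[snow→φ3] = [T, T, T]
r1 m[snow→φ4] = [T, T, T]
r1 m[sprk→φ2] = [T, T, T]
r1 m[sprk→φ3] = [T, T, T]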